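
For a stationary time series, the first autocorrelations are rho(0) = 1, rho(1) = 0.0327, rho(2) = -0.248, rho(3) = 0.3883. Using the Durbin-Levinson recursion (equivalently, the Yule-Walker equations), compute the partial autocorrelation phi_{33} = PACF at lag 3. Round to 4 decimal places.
\phi_{33} = 0.4340

The PACF at lag k is phi_{kk}, the last component of the solution
to the Yule-Walker system G_k phi = r_k where
  (G_k)_{ij} = rho(|i - j|), (r_k)_i = rho(i), i,j = 1..k.
Equivalently, Durbin-Levinson gives phi_{kk} iteratively:
  phi_{11} = rho(1)
  phi_{kk} = [rho(k) - sum_{j=1..k-1} phi_{k-1,j} rho(k-j)]
            / [1 - sum_{j=1..k-1} phi_{k-1,j} rho(j)],
  phi_{k,j} = phi_{k-1,j} - phi_{kk} phi_{k-1,k-j},  j = 1..k-1.
Step k = 1:
  phi_11 = rho(1) = 0.0327.
Step k = 2:
  phi_22 = [rho(2) - phi_11 rho(1)] / [1 - phi_11 rho(1)] = [-0.248 - (0.0327)(0.0327)] / [1 - (0.0327)(0.0327)]
         = -0.24906929 / 0.99893071 = -0.249336.
  Update: phi_21 = phi_11 - phi_22 phi_11 = 0.0327 - (-0.249336)(0.0327) = 0.040853.
Step k = 3:
  phi_33 = [rho(3) - phi_21 rho(2) - phi_22 rho(1)] / [1 - phi_21 rho(1) - phi_22 rho(2)]
    numerator   = 0.3883 - (0.040853)(-0.248) - (-0.249336)(0.0327) = 0.4065849
    denominator = 1 - (0.040853)(0.0327) - (-0.249336)(-0.248) = 0.93682879
  phi_33 = 0.4065849 / 0.93682879 = 0.434.
Therefore phi_{33} = 0.4340.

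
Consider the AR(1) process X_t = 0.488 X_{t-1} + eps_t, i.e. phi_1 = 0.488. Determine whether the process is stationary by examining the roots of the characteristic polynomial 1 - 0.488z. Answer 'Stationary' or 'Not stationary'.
\text{Stationary}

The AR(p) characteristic polynomial is P(z) = 1 - 0.488z.
Stationarity requires all roots to lie outside the unit circle, i.e. |z| > 1 for every root.
This is linear in z: 1 + (-0.488) z = 0  =>  z = -1/(-0.488) = 2.04918,  |z| = 2.04918.
Moduli of all roots: 2.0492.
All moduli strictly greater than 1? Yes.
Verdict: Stationary.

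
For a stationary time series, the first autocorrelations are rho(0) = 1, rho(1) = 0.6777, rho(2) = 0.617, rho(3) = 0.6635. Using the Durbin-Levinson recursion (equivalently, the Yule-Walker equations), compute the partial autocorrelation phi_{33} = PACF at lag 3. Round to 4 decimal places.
\phi_{33} = 0.3429

The PACF at lag k is phi_{kk}, the last component of the solution
to the Yule-Walker system G_k phi = r_k where
  (G_k)_{ij} = rho(|i - j|), (r_k)_i = rho(i), i,j = 1..k.
Equivalently, Durbin-Levinson gives phi_{kk} iteratively:
  phi_{11} = rho(1)
  phi_{kk} = [rho(k) - sum_{j=1..k-1} phi_{k-1,j} rho(k-j)]
            / [1 - sum_{j=1..k-1} phi_{k-1,j} rho(j)],
  phi_{k,j} = phi_{k-1,j} - phi_{kk} phi_{k-1,k-j},  j = 1..k-1.
Step k = 1:
  phi_11 = rho(1) = 0.6777.
Step k = 2:
  phi_22 = [rho(2) - phi_11 rho(1)] / [1 - phi_11 rho(1)] = [0.617 - (0.6777)(0.6777)] / [1 - (0.6777)(0.6777)]
         = 0.15772271 / 0.54072271 = 0.291689.
  Update: phi_21 = phi_11 - phi_22 phi_11 = 0.6777 - (0.291689)(0.6777) = 0.480023.
Step k = 3:
  phi_33 = [rho(3) - phi_21 rho(2) - phi_22 rho(1)] / [1 - phi_21 rho(1) - phi_22 rho(2)]
    numerator   = 0.6635 - (0.480023)(0.617) - (0.291689)(0.6777) = 0.16964864
    denominator = 1 - (0.480023)(0.6777) - (0.291689)(0.617) = 0.49471678
  phi_33 = 0.16964864 / 0.49471678 = 0.3429.
Therefore phi_{33} = 0.3429.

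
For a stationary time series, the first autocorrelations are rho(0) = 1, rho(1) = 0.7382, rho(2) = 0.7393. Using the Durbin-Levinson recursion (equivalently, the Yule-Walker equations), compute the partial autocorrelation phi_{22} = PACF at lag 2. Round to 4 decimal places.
\phi_{22} = 0.4271

The PACF at lag k is phi_{kk}, the last component of the solution
to the Yule-Walker system G_k phi = r_k where
  (G_k)_{ij} = rho(|i - j|), (r_k)_i = rho(i), i,j = 1..k.
Equivalently, Durbin-Levinson gives phi_{kk} iteratively:
  phi_{11} = rho(1)
  phi_{kk} = [rho(k) - sum_{j=1..k-1} phi_{k-1,j} rho(k-j)]
            / [1 - sum_{j=1..k-1} phi_{k-1,j} rho(j)],
  phi_{k,j} = phi_{k-1,j} - phi_{kk} phi_{k-1,k-j},  j = 1..k-1.
Step k = 1:
  phi_11 = rho(1) = 0.7382.
Step k = 2:
  phi_22 = [rho(2) - phi_11 rho(1)] / [1 - phi_11 rho(1)] = [0.7393 - (0.7382)(0.7382)] / [1 - (0.7382)(0.7382)]
         = 0.19436076 / 0.45506076 = 0.4271.
Therefore phi_{22} = 0.4271.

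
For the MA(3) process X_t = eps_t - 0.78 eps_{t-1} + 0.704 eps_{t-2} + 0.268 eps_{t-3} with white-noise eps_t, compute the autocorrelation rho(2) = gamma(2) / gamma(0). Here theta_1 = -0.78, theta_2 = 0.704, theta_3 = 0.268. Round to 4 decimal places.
\rho(2) = 0.2275

For an MA(q) process with theta_0 = 1, the autocovariance is
  gamma(k) = sigma^2 * sum_{i=0..q-k} theta_i * theta_{i+k},
and rho(k) = gamma(k) / gamma(0). Sigma^2 cancels.
  numerator   = (1)*(0.704) + (-0.78)*(0.268) = 0.49496.
  denominator = (1)^2 + (-0.78)^2 + (0.704)^2 + (0.268)^2 = 2.17584.
  rho(2) = 0.49496 / 2.17584 = 0.2275.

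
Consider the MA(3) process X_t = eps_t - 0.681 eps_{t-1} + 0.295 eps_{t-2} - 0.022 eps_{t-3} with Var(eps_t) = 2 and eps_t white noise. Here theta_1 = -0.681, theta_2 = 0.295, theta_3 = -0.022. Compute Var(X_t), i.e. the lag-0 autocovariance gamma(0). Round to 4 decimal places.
\gamma(0) = 3.1025

For an MA(q) process X_t = eps_t + sum_i theta_i eps_{t-i} with
Var(eps_t) = sigma^2, the variance is
  gamma(0) = sigma^2 * (1 + sum_i theta_i^2).
  sum_i theta_i^2 = (-0.681)^2 + (0.295)^2 + (-0.022)^2 = 0.463761 + 0.087025 + 0.000484 = 0.55127.
  gamma(0) = 2 * (1 + 0.55127) = 2 * 1.55127 = 3.10254, which rounds to 3.1025.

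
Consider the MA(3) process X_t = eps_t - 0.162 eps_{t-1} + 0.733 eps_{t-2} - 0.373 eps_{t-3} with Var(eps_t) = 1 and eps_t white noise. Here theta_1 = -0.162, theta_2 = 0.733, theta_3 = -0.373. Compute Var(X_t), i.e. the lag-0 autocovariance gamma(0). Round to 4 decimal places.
\gamma(0) = 1.7027

For an MA(q) process X_t = eps_t + sum_i theta_i eps_{t-i} with
Var(eps_t) = sigma^2, the variance is
  gamma(0) = sigma^2 * (1 + sum_i theta_i^2).
  sum_i theta_i^2 = (-0.162)^2 + (0.733)^2 + (-0.373)^2 = 0.026244 + 0.537289 + 0.139129 = 0.702662.
  gamma(0) = 1 * (1 + 0.702662) = 1 * 1.702662 = 1.702662, which rounds to 1.7027.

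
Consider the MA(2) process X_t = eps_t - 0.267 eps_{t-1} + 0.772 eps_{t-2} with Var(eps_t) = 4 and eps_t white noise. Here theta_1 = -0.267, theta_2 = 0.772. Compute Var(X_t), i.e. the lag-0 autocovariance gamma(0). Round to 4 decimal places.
\gamma(0) = 6.6691

For an MA(q) process X_t = eps_t + sum_i theta_i eps_{t-i} with
Var(eps_t) = sigma^2, the variance is
  gamma(0) = sigma^2 * (1 + sum_i theta_i^2).
  sum_i theta_i^2 = (-0.267)^2 + (0.772)^2 = 0.071289 + 0.595984 = 0.667273.
  gamma(0) = 4 * (1 + 0.667273) = 4 * 1.667273 = 6.669092, which rounds to 6.6691.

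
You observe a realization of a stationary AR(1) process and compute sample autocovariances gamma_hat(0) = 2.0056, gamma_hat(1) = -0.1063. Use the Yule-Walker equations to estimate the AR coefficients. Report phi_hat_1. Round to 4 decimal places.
\hat\phi_{1} = -0.0530

The Yule-Walker equations for an AR(p) process read, in matrix form,
  Gamma_p phi = r_p,   with   (Gamma_p)_{ij} = gamma(|i - j|),
                       (r_p)_i = gamma(i),   i,j = 1..p.
Substitute the sample gammas (Toeplitz matrix and right-hand side of size 1):
  Gamma_p = [[2.0056]]
  r_p     = [-0.1063]
With p = 1 this is the single equation gamma(0) phi_1 = gamma(1):
  phi_hat_1 = gamma(1) / gamma(0) = -0.1063 / 2.0056 = -0.0530.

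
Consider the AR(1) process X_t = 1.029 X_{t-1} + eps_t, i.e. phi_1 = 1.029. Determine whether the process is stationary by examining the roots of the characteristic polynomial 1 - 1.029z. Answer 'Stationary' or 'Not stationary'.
\text{Not stationary}

The AR(p) characteristic polynomial is P(z) = 1 - 1.029z.
Stationarity requires all roots to lie outside the unit circle, i.e. |z| > 1 for every root.
This is linear in z: 1 + (-1.029) z = 0  =>  z = -1/(-1.029) = 0.971817,  |z| = 0.971817.
Moduli of all roots: 0.9718.
All moduli strictly greater than 1? No.
Verdict: Not stationary.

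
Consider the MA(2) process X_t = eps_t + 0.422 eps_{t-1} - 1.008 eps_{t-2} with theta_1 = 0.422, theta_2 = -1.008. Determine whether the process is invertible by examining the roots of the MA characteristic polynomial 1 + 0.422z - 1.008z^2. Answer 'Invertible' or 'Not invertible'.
\text{Not invertible}

The MA(q) characteristic polynomial is P(z) = 1 + 0.422z - 1.008z^2.
Invertibility requires all roots to lie outside the unit circle, i.e. |z| > 1 for every root.
Set 1 + (0.422) z + (-1.008) z^2 = 0, i.e. a z^2 + b z + c = 0 with a = -1.008, b = 0.422, c = 1.
Discriminant D = b^2 - 4ac = (0.422)^2 - 4*(-1.008)*1 = 0.178084 - (-4.032) = 4.210084.
D >= 0, so the roots are real: z = (-b +/- sqrt(D)) / (2a) = (-0.422 +/- 2.051849) / (-2.016).
  z_1 = (-0.422 + 2.051849) / (-2.016) = -0.8085,   |z_1| = 0.8085.
  z_2 = (-0.422 - 2.051849) / (-2.016) = 1.2271,   |z_2| = 1.2271.
Moduli of all roots: 0.8085, 1.2271.
All moduli strictly greater than 1? No.
Verdict: Not invertible.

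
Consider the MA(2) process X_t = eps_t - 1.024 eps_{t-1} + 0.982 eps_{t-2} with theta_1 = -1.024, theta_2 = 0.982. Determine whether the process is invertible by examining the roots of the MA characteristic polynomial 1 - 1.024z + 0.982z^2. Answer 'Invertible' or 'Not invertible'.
\text{Invertible}

The MA(q) characteristic polynomial is P(z) = 1 - 1.024z + 0.982z^2.
Invertibility requires all roots to lie outside the unit circle, i.e. |z| > 1 for every root.
Set 1 + (-1.024) z + (0.982) z^2 = 0, i.e. a z^2 + b z + c = 0 with a = 0.982, b = -1.024, c = 1.
Discriminant D = b^2 - 4ac = (-1.024)^2 - 4*(0.982)*1 = 1.048576 - (3.928) = -2.879424.
D < 0, so the roots are the complex-conjugate pair z = (-b +/- i sqrt(-D)) / (2a) = 0.5214 +/- 0.864i.
For a conjugate pair |z|^2 = z * conj(z) = (product of roots) = c/a = 1/(0.982) = 1.01833, so |z| = sqrt(1.01833) = 1.0091 for both roots.
Moduli of all roots: 1.0091, 1.0091.
All moduli strictly greater than 1? Yes.
Verdict: Invertible.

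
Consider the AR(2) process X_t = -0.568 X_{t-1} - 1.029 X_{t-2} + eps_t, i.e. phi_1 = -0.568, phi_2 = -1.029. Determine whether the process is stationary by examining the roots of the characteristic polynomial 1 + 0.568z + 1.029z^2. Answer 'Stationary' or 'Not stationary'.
\text{Not stationary}

The AR(p) characteristic polynomial is P(z) = 1 + 0.568z + 1.029z^2.
Stationarity requires all roots to lie outside the unit circle, i.e. |z| > 1 for every root.
Set 1 + (0.568) z + (1.029) z^2 = 0, i.e. a z^2 + b z + c = 0 with a = 1.029, b = 0.568, c = 1.
Discriminant D = b^2 - 4ac = (0.568)^2 - 4*(1.029)*1 = 0.322624 - (4.116) = -3.793376.
D < 0, so the roots are the complex-conjugate pair z = (-b +/- i sqrt(-D)) / (2a) = -0.276 +/- 0.9464i.
For a conjugate pair |z|^2 = z * conj(z) = (product of roots) = c/a = 1/(1.029) = 0.971817, so |z| = sqrt(0.971817) = 0.9858 for both roots.
Moduli of all roots: 0.9858, 0.9858.
All moduli strictly greater than 1? No.
Verdict: Not stationary.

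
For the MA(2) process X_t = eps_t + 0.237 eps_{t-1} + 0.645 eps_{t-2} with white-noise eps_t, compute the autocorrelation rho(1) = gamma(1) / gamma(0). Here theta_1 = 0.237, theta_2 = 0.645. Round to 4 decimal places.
\rho(1) = 0.2648

For an MA(q) process with theta_0 = 1, the autocovariance is
  gamma(k) = sigma^2 * sum_{i=0..q-k} theta_i * theta_{i+k},
and rho(k) = gamma(k) / gamma(0). Sigma^2 cancels.
  numerator   = (1)*(0.237) + (0.237)*(0.645) = 0.389865.
  denominator = (1)^2 + (0.237)^2 + (0.645)^2 = 1.472194.
  rho(1) = 0.389865 / 1.472194 = 0.2648.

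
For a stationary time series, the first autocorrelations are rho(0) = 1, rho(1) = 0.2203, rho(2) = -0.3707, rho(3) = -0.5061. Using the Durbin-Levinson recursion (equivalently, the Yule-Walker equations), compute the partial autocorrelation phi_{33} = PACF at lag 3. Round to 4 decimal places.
\phi_{33} = -0.3800

The PACF at lag k is phi_{kk}, the last component of the solution
to the Yule-Walker system G_k phi = r_k where
  (G_k)_{ij} = rho(|i - j|), (r_k)_i = rho(i), i,j = 1..k.
Equivalently, Durbin-Levinson gives phi_{kk} iteratively:
  phi_{11} = rho(1)
  phi_{kk} = [rho(k) - sum_{j=1..k-1} phi_{k-1,j} rho(k-j)]
            / [1 - sum_{j=1..k-1} phi_{k-1,j} rho(j)],
  phi_{k,j} = phi_{k-1,j} - phi_{kk} phi_{k-1,k-j},  j = 1..k-1.
Step k = 1:
  phi_11 = rho(1) = 0.2203.
Step k = 2:
  phi_22 = [rho(2) - phi_11 rho(1)] / [1 - phi_11 rho(1)] = [-0.3707 - (0.2203)(0.2203)] / [1 - (0.2203)(0.2203)]
         = -0.41923209 / 0.95146791 = -0.440616.
  Update: phi_21 = phi_11 - phi_22 phi_11 = 0.2203 - (-0.440616)(0.2203) = 0.317368.
Step k = 3:
  phi_33 = [rho(3) - phi_21 rho(2) - phi_22 rho(1)] / [1 - phi_21 rho(1) - phi_22 rho(2)]
    numerator   = -0.5061 - (0.317368)(-0.3707) - (-0.440616)(0.2203) = -0.29138405
    denominator = 1 - (0.317368)(0.2203) - (-0.440616)(-0.3707) = 0.7667475
  phi_33 = -0.29138405 / 0.7667475 = -0.38.
Therefore phi_{33} = -0.3800.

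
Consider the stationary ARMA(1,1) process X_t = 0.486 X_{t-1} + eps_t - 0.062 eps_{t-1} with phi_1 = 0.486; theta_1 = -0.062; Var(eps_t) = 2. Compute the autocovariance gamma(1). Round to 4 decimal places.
\gamma(1) = 1.0768

Multiply the model equation by X_{t-k} and take expectations. With theta_0 = psi_0 = 1 and psi_j the MA(infinity) weights, this gives
  gamma(k) - sum_i phi_i gamma(k-i) = c_k,
  c_k = sigma^2 * sum_{j=k..q} theta_j psi_{j-k}   (c_k = 0 for k > q),
using gamma(-m) = gamma(m).
psi-weights needed (psi_j = theta_j + sum_i phi_i psi_{j-i}):
  psi_1 = theta_1 + phi_1 = -0.062 + (0.486) = 0.424
Right-hand sides:
  c_0 = sigma^2 (1 + theta_1 psi_1) = 2 * (1 + (-0.062)(0.424)) = 2 * 0.973712 = 1.947424
  c_1 = sigma^2 theta_1 = 2 * (-0.062) = -0.124
  c_2 = 0
Equations for k = 0 and k = 1 (AR order 1):
  gamma(0) = phi_1 gamma(1) + c_0
  gamma(1) = phi_1 gamma(0) + c_1
Substituting the second into the first: gamma(0) (1 - phi_1^2) = c_0 + phi_1 c_1, so
  gamma(0) = (c_0 + phi_1 c_1) / (1 - phi_1^2) = (1.947424 + (0.486)(-0.124)) / (1 - (0.486)^2) = 1.88716 / 0.763804 = 2.470739.
  gamma(1) = phi_1 gamma(0) + c_1 = (0.486)(2.470739) + (-0.124) = 1.076779.
Therefore gamma(1) = 1.0768 (to 4 decimal places).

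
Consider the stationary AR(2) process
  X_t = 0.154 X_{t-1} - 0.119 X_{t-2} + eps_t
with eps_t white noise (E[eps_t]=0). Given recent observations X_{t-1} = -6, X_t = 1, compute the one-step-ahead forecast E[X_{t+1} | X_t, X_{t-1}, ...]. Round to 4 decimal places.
E[X_{t+1} \mid \mathcal F_t] = 0.8680

For an AR(p) model X_t = c + sum_i phi_i X_{t-i} + eps_t, the
one-step-ahead conditional mean is
  E[X_{t+1} | X_t, ...] = c + sum_i phi_i X_{t+1-i}.
Substitute known values:
  E[X_{t+1} | ...] = (0.154) * (1) + (-0.119) * (-6)
                   = 0.8680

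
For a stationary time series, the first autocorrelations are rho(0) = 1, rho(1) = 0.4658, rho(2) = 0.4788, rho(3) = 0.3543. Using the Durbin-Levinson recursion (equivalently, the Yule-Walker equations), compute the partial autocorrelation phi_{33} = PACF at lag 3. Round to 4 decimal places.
\phi_{33} = 0.0720

The PACF at lag k is phi_{kk}, the last component of the solution
to the Yule-Walker system G_k phi = r_k where
  (G_k)_{ij} = rho(|i - j|), (r_k)_i = rho(i), i,j = 1..k.
Equivalently, Durbin-Levinson gives phi_{kk} iteratively:
  phi_{11} = rho(1)
  phi_{kk} = [rho(k) - sum_{j=1..k-1} phi_{k-1,j} rho(k-j)]
            / [1 - sum_{j=1..k-1} phi_{k-1,j} rho(j)],
  phi_{k,j} = phi_{k-1,j} - phi_{kk} phi_{k-1,k-j},  j = 1..k-1.
Step k = 1:
  phi_11 = rho(1) = 0.4658.
Step k = 2:
  phi_22 = [rho(2) - phi_11 rho(1)] / [1 - phi_11 rho(1)] = [0.4788 - (0.4658)(0.4658)] / [1 - (0.4658)(0.4658)]
         = 0.26183036 / 0.78303036 = 0.334381.
  Update: phi_21 = phi_11 - phi_22 phi_11 = 0.4658 - (0.334381)(0.4658) = 0.310045.
Step k = 3:
  phi_33 = [rho(3) - phi_21 rho(2) - phi_22 rho(1)] / [1 - phi_21 rho(1) - phi_22 rho(2)]
    numerator   = 0.3543 - (0.310045)(0.4788) - (0.334381)(0.4658) = 0.05009566
    denominator = 1 - (0.310045)(0.4658) - (0.334381)(0.4788) = 0.6954793
  phi_33 = 0.05009566 / 0.6954793 = 0.072.
Therefore phi_{33} = 0.0720.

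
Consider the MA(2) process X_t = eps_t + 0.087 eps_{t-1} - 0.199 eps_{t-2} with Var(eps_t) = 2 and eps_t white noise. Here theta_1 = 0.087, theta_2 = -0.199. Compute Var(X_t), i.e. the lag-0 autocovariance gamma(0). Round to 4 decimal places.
\gamma(0) = 2.0943

For an MA(q) process X_t = eps_t + sum_i theta_i eps_{t-i} with
Var(eps_t) = sigma^2, the variance is
  gamma(0) = sigma^2 * (1 + sum_i theta_i^2).
  sum_i theta_i^2 = (0.087)^2 + (-0.199)^2 = 0.007569 + 0.039601 = 0.04717.
  gamma(0) = 2 * (1 + 0.04717) = 2 * 1.04717 = 2.09434, which rounds to 2.0943.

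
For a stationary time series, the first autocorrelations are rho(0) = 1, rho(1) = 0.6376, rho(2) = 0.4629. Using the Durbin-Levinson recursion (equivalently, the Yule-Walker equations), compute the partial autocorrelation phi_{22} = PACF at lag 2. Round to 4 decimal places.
\phi_{22} = 0.0950

The PACF at lag k is phi_{kk}, the last component of the solution
to the Yule-Walker system G_k phi = r_k where
  (G_k)_{ij} = rho(|i - j|), (r_k)_i = rho(i), i,j = 1..k.
Equivalently, Durbin-Levinson gives phi_{kk} iteratively:
  phi_{11} = rho(1)
  phi_{kk} = [rho(k) - sum_{j=1..k-1} phi_{k-1,j} rho(k-j)]
            / [1 - sum_{j=1..k-1} phi_{k-1,j} rho(j)],
  phi_{k,j} = phi_{k-1,j} - phi_{kk} phi_{k-1,k-j},  j = 1..k-1.
Step k = 1:
  phi_11 = rho(1) = 0.6376.
Step k = 2:
  phi_22 = [rho(2) - phi_11 rho(1)] / [1 - phi_11 rho(1)] = [0.4629 - (0.6376)(0.6376)] / [1 - (0.6376)(0.6376)]
         = 0.05636624 / 0.59346624 = 0.095.
Therefore phi_{22} = 0.0950.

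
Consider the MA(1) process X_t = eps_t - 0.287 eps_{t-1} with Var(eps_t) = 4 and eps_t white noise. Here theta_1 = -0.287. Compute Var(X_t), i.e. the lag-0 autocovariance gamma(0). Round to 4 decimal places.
\gamma(0) = 4.3295

For an MA(q) process X_t = eps_t + sum_i theta_i eps_{t-i} with
Var(eps_t) = sigma^2, the variance is
  gamma(0) = sigma^2 * (1 + sum_i theta_i^2).
  sum_i theta_i^2 = (-0.287)^2 = 0.082369.
  gamma(0) = 4 * (1 + 0.082369) = 4 * 1.082369 = 4.329476, which rounds to 4.3295.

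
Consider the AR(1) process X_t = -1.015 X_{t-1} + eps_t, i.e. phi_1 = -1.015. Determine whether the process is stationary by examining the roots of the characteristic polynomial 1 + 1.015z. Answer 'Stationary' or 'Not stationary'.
\text{Not stationary}

The AR(p) characteristic polynomial is P(z) = 1 + 1.015z.
Stationarity requires all roots to lie outside the unit circle, i.e. |z| > 1 for every root.
This is linear in z: 1 + (1.015) z = 0  =>  z = -1/(1.015) = -0.985222,  |z| = 0.985222.
Moduli of all roots: 0.9852.
All moduli strictly greater than 1? No.
Verdict: Not stationary.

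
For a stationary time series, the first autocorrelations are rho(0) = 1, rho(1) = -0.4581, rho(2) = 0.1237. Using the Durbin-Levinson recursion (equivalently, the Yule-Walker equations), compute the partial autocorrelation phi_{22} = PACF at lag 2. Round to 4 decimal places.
\phi_{22} = -0.1090

The PACF at lag k is phi_{kk}, the last component of the solution
to the Yule-Walker system G_k phi = r_k where
  (G_k)_{ij} = rho(|i - j|), (r_k)_i = rho(i), i,j = 1..k.
Equivalently, Durbin-Levinson gives phi_{kk} iteratively:
  phi_{11} = rho(1)
  phi_{kk} = [rho(k) - sum_{j=1..k-1} phi_{k-1,j} rho(k-j)]
            / [1 - sum_{j=1..k-1} phi_{k-1,j} rho(j)],
  phi_{k,j} = phi_{k-1,j} - phi_{kk} phi_{k-1,k-j},  j = 1..k-1.
Step k = 1:
  phi_11 = rho(1) = -0.4581.
Step k = 2:
  phi_22 = [rho(2) - phi_11 rho(1)] / [1 - phi_11 rho(1)] = [0.1237 - (-0.4581)(-0.4581)] / [1 - (-0.4581)(-0.4581)]
         = -0.08615561 / 0.79014439 = -0.109.
Therefore phi_{22} = -0.1090.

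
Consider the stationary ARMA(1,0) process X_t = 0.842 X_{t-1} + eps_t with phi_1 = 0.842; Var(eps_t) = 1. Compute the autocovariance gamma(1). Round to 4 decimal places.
\gamma(1) = 2.8931

Multiply the model equation by X_{t-k} and take expectations. With theta_0 = psi_0 = 1 and psi_j the MA(infinity) weights, this gives
  gamma(k) - sum_i phi_i gamma(k-i) = c_k,
  c_k = sigma^2 * sum_{j=k..q} theta_j psi_{j-k}   (c_k = 0 for k > q),
using gamma(-m) = gamma(m).
Pure AR (q = 0): c_0 = sigma^2 = 1, c_k = 0 for k >= 1.
Equations for k = 0 and k = 1 (AR order 1):
  gamma(0) = phi_1 gamma(1) + c_0
  gamma(1) = phi_1 gamma(0) + c_1
Substituting the second into the first: gamma(0) (1 - phi_1^2) = c_0 + phi_1 c_1, so
  gamma(0) = c_0 / (1 - phi_1^2) = 1 / (1 - (0.842)^2) = 1 / 0.291036 = 3.436001.
  gamma(1) = phi_1 gamma(0) = (0.842)(3.436001) = 2.893113.
Therefore gamma(1) = 2.8931 (to 4 decimal places).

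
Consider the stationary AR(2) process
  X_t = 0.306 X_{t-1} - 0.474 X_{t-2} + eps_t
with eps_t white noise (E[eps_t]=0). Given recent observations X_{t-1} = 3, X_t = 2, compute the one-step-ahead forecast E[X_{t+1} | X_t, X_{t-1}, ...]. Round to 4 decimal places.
E[X_{t+1} \mid \mathcal F_t] = -0.8100

For an AR(p) model X_t = c + sum_i phi_i X_{t-i} + eps_t, the
one-step-ahead conditional mean is
  E[X_{t+1} | X_t, ...] = c + sum_i phi_i X_{t+1-i}.
Substitute known values:
  E[X_{t+1} | ...] = (0.306) * (2) + (-0.474) * (3)
                   = -0.8100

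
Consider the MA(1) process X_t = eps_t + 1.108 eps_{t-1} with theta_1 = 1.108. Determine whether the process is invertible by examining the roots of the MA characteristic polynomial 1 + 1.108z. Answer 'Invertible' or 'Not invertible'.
\text{Not invertible}

The MA(q) characteristic polynomial is P(z) = 1 + 1.108z.
Invertibility requires all roots to lie outside the unit circle, i.e. |z| > 1 for every root.
This is linear in z: 1 + (1.108) z = 0  =>  z = -1/(1.108) = -0.902527,  |z| = 0.902527.
Moduli of all roots: 0.9025.
All moduli strictly greater than 1? No.
Verdict: Not invertible.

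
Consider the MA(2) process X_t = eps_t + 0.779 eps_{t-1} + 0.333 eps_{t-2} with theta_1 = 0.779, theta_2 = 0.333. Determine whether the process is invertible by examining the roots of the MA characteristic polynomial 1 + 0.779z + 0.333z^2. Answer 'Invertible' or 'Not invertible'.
\text{Invertible}

The MA(q) characteristic polynomial is P(z) = 1 + 0.779z + 0.333z^2.
Invertibility requires all roots to lie outside the unit circle, i.e. |z| > 1 for every root.
Set 1 + (0.779) z + (0.333) z^2 = 0, i.e. a z^2 + b z + c = 0 with a = 0.333, b = 0.779, c = 1.
Discriminant D = b^2 - 4ac = (0.779)^2 - 4*(0.333)*1 = 0.606841 - (1.332) = -0.725159.
D < 0, so the roots are the complex-conjugate pair z = (-b +/- i sqrt(-D)) / (2a) = -1.1697 +/- 1.2786i.
For a conjugate pair |z|^2 = z * conj(z) = (product of roots) = c/a = 1/(0.333) = 3.003003, so |z| = sqrt(3.003003) = 1.7329 for both roots.
Moduli of all roots: 1.7329, 1.7329.
All moduli strictly greater than 1? Yes.
Verdict: Invertible.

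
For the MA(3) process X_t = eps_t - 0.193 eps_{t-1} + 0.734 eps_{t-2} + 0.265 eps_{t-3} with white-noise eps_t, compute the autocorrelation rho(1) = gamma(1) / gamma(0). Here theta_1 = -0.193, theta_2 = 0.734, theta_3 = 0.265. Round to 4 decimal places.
\rho(1) = -0.0851

For an MA(q) process with theta_0 = 1, the autocovariance is
  gamma(k) = sigma^2 * sum_{i=0..q-k} theta_i * theta_{i+k},
and rho(k) = gamma(k) / gamma(0). Sigma^2 cancels.
  numerator   = (1)*(-0.193) + (-0.193)*(0.734) + (0.734)*(0.265) = -0.140152.
  denominator = (1)^2 + (-0.193)^2 + (0.734)^2 + (0.265)^2 = 1.64623.
  rho(1) = -0.140152 / 1.64623 = -0.0851.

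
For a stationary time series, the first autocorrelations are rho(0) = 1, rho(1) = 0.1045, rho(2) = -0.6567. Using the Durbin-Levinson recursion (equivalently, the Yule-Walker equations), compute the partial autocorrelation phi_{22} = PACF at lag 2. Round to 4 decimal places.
\phi_{22} = -0.6750

The PACF at lag k is phi_{kk}, the last component of the solution
to the Yule-Walker system G_k phi = r_k where
  (G_k)_{ij} = rho(|i - j|), (r_k)_i = rho(i), i,j = 1..k.
Equivalently, Durbin-Levinson gives phi_{kk} iteratively:
  phi_{11} = rho(1)
  phi_{kk} = [rho(k) - sum_{j=1..k-1} phi_{k-1,j} rho(k-j)]
            / [1 - sum_{j=1..k-1} phi_{k-1,j} rho(j)],
  phi_{k,j} = phi_{k-1,j} - phi_{kk} phi_{k-1,k-j},  j = 1..k-1.
Step k = 1:
  phi_11 = rho(1) = 0.1045.
Step k = 2:
  phi_22 = [rho(2) - phi_11 rho(1)] / [1 - phi_11 rho(1)] = [-0.6567 - (0.1045)(0.1045)] / [1 - (0.1045)(0.1045)]
         = -0.66762025 / 0.98907975 = -0.675.
Therefore phi_{22} = -0.6750.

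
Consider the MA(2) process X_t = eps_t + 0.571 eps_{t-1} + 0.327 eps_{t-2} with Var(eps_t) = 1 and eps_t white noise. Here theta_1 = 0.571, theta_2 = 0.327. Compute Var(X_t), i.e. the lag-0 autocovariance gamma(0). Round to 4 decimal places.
\gamma(0) = 1.4330

For an MA(q) process X_t = eps_t + sum_i theta_i eps_{t-i} with
Var(eps_t) = sigma^2, the variance is
  gamma(0) = sigma^2 * (1 + sum_i theta_i^2).
  sum_i theta_i^2 = (0.571)^2 + (0.327)^2 = 0.326041 + 0.106929 = 0.43297.
  gamma(0) = 1 * (1 + 0.43297) = 1 * 1.43297 = 1.43297, which rounds to 1.4330.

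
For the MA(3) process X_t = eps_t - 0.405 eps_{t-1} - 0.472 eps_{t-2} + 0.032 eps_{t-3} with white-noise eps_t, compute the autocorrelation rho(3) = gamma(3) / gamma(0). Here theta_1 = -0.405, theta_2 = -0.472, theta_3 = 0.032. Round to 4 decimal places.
\rho(3) = 0.0231

For an MA(q) process with theta_0 = 1, the autocovariance is
  gamma(k) = sigma^2 * sum_{i=0..q-k} theta_i * theta_{i+k},
and rho(k) = gamma(k) / gamma(0). Sigma^2 cancels.
  numerator   = (1)*(0.032) = 0.032.
  denominator = (1)^2 + (-0.405)^2 + (-0.472)^2 + (0.032)^2 = 1.387833.
  rho(3) = 0.032 / 1.387833 = 0.0231.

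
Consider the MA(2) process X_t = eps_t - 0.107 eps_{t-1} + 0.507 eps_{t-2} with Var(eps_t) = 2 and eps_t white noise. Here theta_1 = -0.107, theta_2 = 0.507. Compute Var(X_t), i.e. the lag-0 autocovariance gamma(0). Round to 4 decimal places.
\gamma(0) = 2.5370

For an MA(q) process X_t = eps_t + sum_i theta_i eps_{t-i} with
Var(eps_t) = sigma^2, the variance is
  gamma(0) = sigma^2 * (1 + sum_i theta_i^2).
  sum_i theta_i^2 = (-0.107)^2 + (0.507)^2 = 0.011449 + 0.257049 = 0.268498.
  gamma(0) = 2 * (1 + 0.268498) = 2 * 1.268498 = 2.536996, which rounds to 2.5370.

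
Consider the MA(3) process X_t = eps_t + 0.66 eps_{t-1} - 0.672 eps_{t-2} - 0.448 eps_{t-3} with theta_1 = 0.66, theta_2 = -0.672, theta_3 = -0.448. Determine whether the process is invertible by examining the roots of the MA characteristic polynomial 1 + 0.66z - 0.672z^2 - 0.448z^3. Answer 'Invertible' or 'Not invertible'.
\text{Invertible}

The MA(q) characteristic polynomial is P(z) = 1 + 0.66z - 0.672z^2 - 0.448z^3.
Invertibility requires all roots to lie outside the unit circle, i.e. |z| > 1 for every root.
Degree 3: look for a simple real root z0 first, then factor out (1 - z/z0) and solve the remaining quadratic.
Testing z0 = -1.25: P(-1.25) = 1 + (0.66)(-1.25) + (-0.672)(-1.25)^2 + (-0.448)(-1.25)^3
  = 1 + (-0.825) + (-1.05) + (0.875) = 0.  So z_0 = -1.25 is a root, |z_0| = 1.25.
Divide out the factor (1 + 0.8 z) = (1 - z/z0) (since 1/z0 = -0.8):
  P(z) = (1 + 0.8 z)(1 + (-0.14) z + (-0.56) z^2)
  [check: z-coef -0.14 - (-0.8) = 0.66; z^2-coef -0.56 - (-0.8)(-0.14) = -0.672; z^3-coef -(-0.8)(-0.56) = -0.448.]
Remaining roots from the quadratic factor 1 + (-0.14) z + (-0.56) z^2:
  Set 1 + (-0.14) z + (-0.56) z^2 = 0, i.e. a z^2 + b z + c = 0 with a = -0.56, b = -0.14, c = 1.
  Discriminant D = b^2 - 4ac = (-0.14)^2 - 4*(-0.56)*1 = 0.0196 - (-2.24) = 2.2596.
  D >= 0, so the roots are real: z = (-b +/- sqrt(D)) / (2a) = (0.14 +/- 1.503197) / (-1.12).
    z_1 = (0.14 + 1.503197) / (-1.12) = -1.4671,   |z_1| = 1.4671.
    z_2 = (0.14 - 1.503197) / (-1.12) = 1.2171,   |z_2| = 1.2171.
Moduli of all roots: 1.2500, 1.4671, 1.2171.
All moduli strictly greater than 1? Yes.
Verdict: Invertible.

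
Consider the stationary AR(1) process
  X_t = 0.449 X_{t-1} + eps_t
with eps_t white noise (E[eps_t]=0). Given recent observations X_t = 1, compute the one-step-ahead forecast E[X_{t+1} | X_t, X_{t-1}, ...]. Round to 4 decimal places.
E[X_{t+1} \mid \mathcal F_t] = 0.4490

For an AR(p) model X_t = c + sum_i phi_i X_{t-i} + eps_t, the
one-step-ahead conditional mean is
  E[X_{t+1} | X_t, ...] = c + sum_i phi_i X_{t+1-i}.
Substitute known values:
  E[X_{t+1} | ...] = (0.449) * (1)
                   = 0.4490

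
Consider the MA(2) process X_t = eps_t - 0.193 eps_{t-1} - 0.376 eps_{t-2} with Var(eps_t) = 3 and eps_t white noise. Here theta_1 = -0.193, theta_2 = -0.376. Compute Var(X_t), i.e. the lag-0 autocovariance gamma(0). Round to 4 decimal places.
\gamma(0) = 3.5359

For an MA(q) process X_t = eps_t + sum_i theta_i eps_{t-i} with
Var(eps_t) = sigma^2, the variance is
  gamma(0) = sigma^2 * (1 + sum_i theta_i^2).
  sum_i theta_i^2 = (-0.193)^2 + (-0.376)^2 = 0.037249 + 0.141376 = 0.178625.
  gamma(0) = 3 * (1 + 0.178625) = 3 * 1.178625 = 3.535875, which rounds to 3.5359.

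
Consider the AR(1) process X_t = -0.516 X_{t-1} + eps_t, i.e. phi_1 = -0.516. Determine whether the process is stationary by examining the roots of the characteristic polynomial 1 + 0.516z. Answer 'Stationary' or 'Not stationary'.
\text{Stationary}

The AR(p) characteristic polynomial is P(z) = 1 + 0.516z.
Stationarity requires all roots to lie outside the unit circle, i.e. |z| > 1 for every root.
This is linear in z: 1 + (0.516) z = 0  =>  z = -1/(0.516) = -1.937984,  |z| = 1.937984.
Moduli of all roots: 1.9380.
All moduli strictly greater than 1? Yes.
Verdict: Stationary.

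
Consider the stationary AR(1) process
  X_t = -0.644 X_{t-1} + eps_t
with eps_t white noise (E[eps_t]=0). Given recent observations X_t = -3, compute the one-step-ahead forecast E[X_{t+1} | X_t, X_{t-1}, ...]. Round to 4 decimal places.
E[X_{t+1} \mid \mathcal F_t] = 1.9320

For an AR(p) model X_t = c + sum_i phi_i X_{t-i} + eps_t, the
one-step-ahead conditional mean is
  E[X_{t+1} | X_t, ...] = c + sum_i phi_i X_{t+1-i}.
Substitute known values:
  E[X_{t+1} | ...] = (-0.644) * (-3)
                   = 1.9320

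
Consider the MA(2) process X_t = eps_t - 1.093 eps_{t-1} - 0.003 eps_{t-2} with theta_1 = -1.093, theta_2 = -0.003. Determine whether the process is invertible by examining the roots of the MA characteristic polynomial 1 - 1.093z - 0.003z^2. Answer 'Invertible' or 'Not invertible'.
\text{Not invertible}

The MA(q) characteristic polynomial is P(z) = 1 - 1.093z - 0.003z^2.
Invertibility requires all roots to lie outside the unit circle, i.e. |z| > 1 for every root.
Set 1 + (-1.093) z + (-0.003) z^2 = 0, i.e. a z^2 + b z + c = 0 with a = -0.003, b = -1.093, c = 1.
Discriminant D = b^2 - 4ac = (-1.093)^2 - 4*(-0.003)*1 = 1.194649 - (-0.012) = 1.206649.
D >= 0, so the roots are real: z = (-b +/- sqrt(D)) / (2a) = (1.093 +/- 1.098476) / (-0.006).
  z_1 = (1.093 + 1.098476) / (-0.006) = -365.246,   |z_1| = 365.246.
  z_2 = (1.093 - 1.098476) / (-0.006) = 0.9126,   |z_2| = 0.9126.
Moduli of all roots: 365.2460, 0.9126.
All moduli strictly greater than 1? No.
Verdict: Not invertible.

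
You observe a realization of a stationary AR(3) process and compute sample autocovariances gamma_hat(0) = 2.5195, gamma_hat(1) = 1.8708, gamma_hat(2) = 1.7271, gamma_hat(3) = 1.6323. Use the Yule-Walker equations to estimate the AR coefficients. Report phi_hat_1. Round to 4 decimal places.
\hat\phi_{1} = 0.4700

The Yule-Walker equations for an AR(p) process read, in matrix form,
  Gamma_p phi = r_p,   with   (Gamma_p)_{ij} = gamma(|i - j|),
                       (r_p)_i = gamma(i),   i,j = 1..p.
Substitute the sample gammas (Toeplitz matrix and right-hand side of size 3):
  Gamma_p = [[2.5195, 1.8708, 1.7271], [1.8708, 2.5195, 1.8708], [1.7271, 1.8708, 2.5195]]
  r_p     = [1.8708, 1.7271, 1.6323]
Written out (R1..R3):
  (R1) 2.5195 phi_1 + 1.8708 phi_2 + 1.7271 phi_3 = 1.8708
  (R2) 1.8708 phi_1 + 2.5195 phi_2 + 1.8708 phi_3 = 1.7271
  (R3) 1.7271 phi_1 + 1.8708 phi_2 + 2.5195 phi_3 = 1.6323
Gaussian elimination:
  R2 <- R2 - (1.8708/2.5195) R1 = R2 - (0.742528) R1:  1.130378 phi_2 + 0.588379 phi_3 = 0.337978
  R3 <- R3 - (1.7271/2.5195) R1 = R3 - (0.685493) R1:  0.588379 phi_2 + 1.335585 phi_3 = 0.349879
  R3 <- R3 - (0.588379/1.130378) R2 = R3 - (0.520516) R2:  1.029324 phi_3 = 0.173957
Back-substitution:
  phi_hat_3 = 0.173957 / 1.029324 = 0.169001
  phi_hat_2 = (0.337978 - (0.588379)(0.169001)) / 1.130378 = 0.211028
  phi_hat_1 = (1.8708 - (1.8708)(0.211028) - (1.7271)(0.169001)) / 2.5195 = 0.469985
So phi_hat = [0.4700, 0.2110, 0.1690].
Therefore phi_hat_1 = 0.4700.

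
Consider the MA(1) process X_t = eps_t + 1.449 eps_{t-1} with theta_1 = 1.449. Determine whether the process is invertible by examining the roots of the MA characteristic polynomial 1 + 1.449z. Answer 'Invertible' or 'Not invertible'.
\text{Not invertible}

The MA(q) characteristic polynomial is P(z) = 1 + 1.449z.
Invertibility requires all roots to lie outside the unit circle, i.e. |z| > 1 for every root.
This is linear in z: 1 + (1.449) z = 0  =>  z = -1/(1.449) = -0.690131,  |z| = 0.690131.
Moduli of all roots: 0.6901.
All moduli strictly greater than 1? No.
Verdict: Not invertible.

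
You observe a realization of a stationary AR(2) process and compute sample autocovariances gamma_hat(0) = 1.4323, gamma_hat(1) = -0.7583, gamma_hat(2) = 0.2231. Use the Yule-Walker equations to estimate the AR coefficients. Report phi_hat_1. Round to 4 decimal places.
\hat\phi_{1} = -0.6210

The Yule-Walker equations for an AR(p) process read, in matrix form,
  Gamma_p phi = r_p,   with   (Gamma_p)_{ij} = gamma(|i - j|),
                       (r_p)_i = gamma(i),   i,j = 1..p.
Substitute the sample gammas (Toeplitz matrix and right-hand side of size 2):
  Gamma_p = [[1.4323, -0.7583], [-0.7583, 1.4323]]
  r_p     = [-0.7583, 0.2231]
Written out:
  1.4323 phi_1 - 0.7583 phi_2 = -0.7583
  -0.7583 phi_1 + 1.4323 phi_2 = 0.2231
Solve by Cramer's rule:
  det = gamma(0)^2 - gamma(1)^2 = (1.4323)^2 - (-0.7583)^2 = 2.05148329 - 0.57501889 = 1.4764644
  phi_hat_1 = [gamma(1) gamma(0) - gamma(1) gamma(2)] / det = [(-0.7583)(1.4323) - (-0.7583)(0.2231)] / 1.4764644 = -0.91693636 / 1.4764644 = -0.621
  phi_hat_2 = [gamma(0) gamma(2) - gamma(1)^2] / det = [(1.4323)(0.2231) - (-0.7583)^2] / 1.4764644 = -0.25547276 / 1.4764644 = -0.173
So phi_hat = [-0.6210, -0.1730].
Therefore phi_hat_1 = -0.6210.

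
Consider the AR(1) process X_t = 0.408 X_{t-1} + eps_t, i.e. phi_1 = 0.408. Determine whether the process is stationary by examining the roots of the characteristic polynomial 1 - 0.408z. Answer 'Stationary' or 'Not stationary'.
\text{Stationary}

The AR(p) characteristic polynomial is P(z) = 1 - 0.408z.
Stationarity requires all roots to lie outside the unit circle, i.e. |z| > 1 for every root.
This is linear in z: 1 + (-0.408) z = 0  =>  z = -1/(-0.408) = 2.45098,  |z| = 2.45098.
Moduli of all roots: 2.4510.
All moduli strictly greater than 1? Yes.
Verdict: Stationary.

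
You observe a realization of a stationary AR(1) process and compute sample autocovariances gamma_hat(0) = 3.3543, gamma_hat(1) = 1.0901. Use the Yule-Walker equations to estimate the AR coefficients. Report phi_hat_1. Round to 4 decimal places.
\hat\phi_{1} = 0.3250

The Yule-Walker equations for an AR(p) process read, in matrix form,
  Gamma_p phi = r_p,   with   (Gamma_p)_{ij} = gamma(|i - j|),
                       (r_p)_i = gamma(i),   i,j = 1..p.
Substitute the sample gammas (Toeplitz matrix and right-hand side of size 1):
  Gamma_p = [[3.3543]]
  r_p     = [1.0901]
With p = 1 this is the single equation gamma(0) phi_1 = gamma(1):
  phi_hat_1 = gamma(1) / gamma(0) = 1.0901 / 3.3543 = 0.3250.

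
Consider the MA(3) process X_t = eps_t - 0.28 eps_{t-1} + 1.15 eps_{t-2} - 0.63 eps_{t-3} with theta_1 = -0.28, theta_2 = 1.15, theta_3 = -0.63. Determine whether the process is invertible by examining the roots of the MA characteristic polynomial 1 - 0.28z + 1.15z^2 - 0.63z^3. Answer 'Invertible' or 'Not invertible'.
\text{Not invertible}

The MA(q) characteristic polynomial is P(z) = 1 - 0.28z + 1.15z^2 - 0.63z^3.
Invertibility requires all roots to lie outside the unit circle, i.e. |z| > 1 for every root.
Degree 3: look for a simple real root z0 first, then factor out (1 - z/z0) and solve the remaining quadratic.
Testing z0 = 2: P(2) = 1 + (-0.28)(2) + (1.15)(2)^2 + (-0.63)(2)^3
  = 1 + (-0.56) + (4.6) + (-5.04) = 0.  So z_0 = 2 is a root, |z_0| = 2.
Divide out the factor (1 - 0.5 z) = (1 - z/z0) (since 1/z0 = 0.5):
  P(z) = (1 - 0.5 z)(1 + (0.22) z + (1.26) z^2)
  [check: z-coef 0.22 - (0.5) = -0.28; z^2-coef 1.26 - (0.5)(0.22) = 1.15; z^3-coef -(0.5)(1.26) = -0.63.]
Remaining roots from the quadratic factor 1 + (0.22) z + (1.26) z^2:
  Set 1 + (0.22) z + (1.26) z^2 = 0, i.e. a z^2 + b z + c = 0 with a = 1.26, b = 0.22, c = 1.
  Discriminant D = b^2 - 4ac = (0.22)^2 - 4*(1.26)*1 = 0.0484 - (5.04) = -4.9916.
  D < 0, so the roots are the complex-conjugate pair z = (-b +/- i sqrt(-D)) / (2a) = -0.0873 +/- 0.8866i.
  For a conjugate pair |z|^2 = z * conj(z) = (product of roots) = c/a = 1/(1.26) = 0.793651, so |z| = sqrt(0.793651) = 0.8909 for both roots.
Moduli of all roots: 2.0000, 0.8909, 0.8909.
All moduli strictly greater than 1? No.
Verdict: Not invertible.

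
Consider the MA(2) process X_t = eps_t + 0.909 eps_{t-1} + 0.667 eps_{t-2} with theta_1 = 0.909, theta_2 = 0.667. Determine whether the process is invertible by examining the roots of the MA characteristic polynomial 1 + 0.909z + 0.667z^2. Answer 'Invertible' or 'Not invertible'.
\text{Invertible}

The MA(q) characteristic polynomial is P(z) = 1 + 0.909z + 0.667z^2.
Invertibility requires all roots to lie outside the unit circle, i.e. |z| > 1 for every root.
Set 1 + (0.909) z + (0.667) z^2 = 0, i.e. a z^2 + b z + c = 0 with a = 0.667, b = 0.909, c = 1.
Discriminant D = b^2 - 4ac = (0.909)^2 - 4*(0.667)*1 = 0.826281 - (2.668) = -1.841719.
D < 0, so the roots are the complex-conjugate pair z = (-b +/- i sqrt(-D)) / (2a) = -0.6814 +/- 1.0173i.
For a conjugate pair |z|^2 = z * conj(z) = (product of roots) = c/a = 1/(0.667) = 1.49925, so |z| = sqrt(1.49925) = 1.2244 for both roots.
Moduli of all roots: 1.2244, 1.2244.
All moduli strictly greater than 1? Yes.
Verdict: Invertible.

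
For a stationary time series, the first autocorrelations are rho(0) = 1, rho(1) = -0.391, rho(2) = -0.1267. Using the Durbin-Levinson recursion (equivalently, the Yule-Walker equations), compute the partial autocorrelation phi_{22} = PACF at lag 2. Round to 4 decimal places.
\phi_{22} = -0.3300

The PACF at lag k is phi_{kk}, the last component of the solution
to the Yule-Walker system G_k phi = r_k where
  (G_k)_{ij} = rho(|i - j|), (r_k)_i = rho(i), i,j = 1..k.
Equivalently, Durbin-Levinson gives phi_{kk} iteratively:
  phi_{11} = rho(1)
  phi_{kk} = [rho(k) - sum_{j=1..k-1} phi_{k-1,j} rho(k-j)]
            / [1 - sum_{j=1..k-1} phi_{k-1,j} rho(j)],
  phi_{k,j} = phi_{k-1,j} - phi_{kk} phi_{k-1,k-j},  j = 1..k-1.
Step k = 1:
  phi_11 = rho(1) = -0.391.
Step k = 2:
  phi_22 = [rho(2) - phi_11 rho(1)] / [1 - phi_11 rho(1)] = [-0.1267 - (-0.391)(-0.391)] / [1 - (-0.391)(-0.391)]
         = -0.279581 / 0.847119 = -0.33.
Therefore phi_{22} = -0.3300.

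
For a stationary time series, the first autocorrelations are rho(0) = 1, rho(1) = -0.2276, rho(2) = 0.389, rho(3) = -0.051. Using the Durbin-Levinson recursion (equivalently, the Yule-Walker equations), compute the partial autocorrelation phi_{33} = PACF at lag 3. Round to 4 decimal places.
\phi_{33} = 0.1050

The PACF at lag k is phi_{kk}, the last component of the solution
to the Yule-Walker system G_k phi = r_k where
  (G_k)_{ij} = rho(|i - j|), (r_k)_i = rho(i), i,j = 1..k.
Equivalently, Durbin-Levinson gives phi_{kk} iteratively:
  phi_{11} = rho(1)
  phi_{kk} = [rho(k) - sum_{j=1..k-1} phi_{k-1,j} rho(k-j)]
            / [1 - sum_{j=1..k-1} phi_{k-1,j} rho(j)],
  phi_{k,j} = phi_{k-1,j} - phi_{kk} phi_{k-1,k-j},  j = 1..k-1.
Step k = 1:
  phi_11 = rho(1) = -0.2276.
Step k = 2:
  phi_22 = [rho(2) - phi_11 rho(1)] / [1 - phi_11 rho(1)] = [0.389 - (-0.2276)(-0.2276)] / [1 - (-0.2276)(-0.2276)]
         = 0.33719824 / 0.94819824 = 0.35562.
  Update: phi_21 = phi_11 - phi_22 phi_11 = -0.2276 - (0.35562)(-0.2276) = -0.146661.
Step k = 3:
  phi_33 = [rho(3) - phi_21 rho(2) - phi_22 rho(1)] / [1 - phi_21 rho(1) - phi_22 rho(2)]
    numerator   = -0.051 - (-0.146661)(0.389) - (0.35562)(-0.2276) = 0.08699019
    denominator = 1 - (-0.146661)(-0.2276) - (0.35562)(0.389) = 0.82828381
  phi_33 = 0.08699019 / 0.82828381 = 0.105.
Therefore phi_{33} = 0.1050.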